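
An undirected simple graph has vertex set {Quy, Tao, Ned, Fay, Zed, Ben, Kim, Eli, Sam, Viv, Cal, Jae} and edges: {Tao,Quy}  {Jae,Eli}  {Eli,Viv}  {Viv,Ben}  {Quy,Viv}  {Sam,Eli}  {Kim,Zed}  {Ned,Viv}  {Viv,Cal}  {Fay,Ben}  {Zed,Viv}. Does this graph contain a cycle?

No

|V| = 12, |E| = 11, number of components = 1.
A forest on 12 vertices with 1 component has exactly 11 edges, which matches — so no cycle.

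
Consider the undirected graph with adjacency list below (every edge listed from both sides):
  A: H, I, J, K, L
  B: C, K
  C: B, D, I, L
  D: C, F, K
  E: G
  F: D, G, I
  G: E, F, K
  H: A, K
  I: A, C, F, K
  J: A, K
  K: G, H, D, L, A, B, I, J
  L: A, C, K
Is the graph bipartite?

No

The cycle A-K-L-A has length 3, which is odd, so the graph is not bipartite.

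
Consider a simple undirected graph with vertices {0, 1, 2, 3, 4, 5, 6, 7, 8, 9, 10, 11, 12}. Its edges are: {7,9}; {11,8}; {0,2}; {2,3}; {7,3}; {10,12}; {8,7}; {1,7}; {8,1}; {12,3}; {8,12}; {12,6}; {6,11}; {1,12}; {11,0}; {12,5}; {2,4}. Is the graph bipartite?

No

The cycle 1-8-12-1 has length 3, which is odd, so the graph is not bipartite.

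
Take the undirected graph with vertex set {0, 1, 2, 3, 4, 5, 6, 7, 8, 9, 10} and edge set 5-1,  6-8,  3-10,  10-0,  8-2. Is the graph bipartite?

Color {4, 5, 7, 8, 9, 10} black and {0, 1, 2, 3, 6} white. No edge joins two same-colored vertices, so the graph is bipartite.

Yes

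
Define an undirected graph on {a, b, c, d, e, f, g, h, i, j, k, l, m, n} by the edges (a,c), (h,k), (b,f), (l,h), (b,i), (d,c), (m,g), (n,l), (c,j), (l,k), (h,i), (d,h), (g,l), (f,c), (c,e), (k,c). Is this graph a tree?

No

The graph has 14 vertices and 16 edges.
Connected but with 16 > 13 edges, so it has a cycle and is not a tree.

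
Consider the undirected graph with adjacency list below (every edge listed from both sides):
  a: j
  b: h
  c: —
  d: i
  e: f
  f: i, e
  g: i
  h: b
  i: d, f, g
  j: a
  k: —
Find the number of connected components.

Component: {c}
Component: {k}
Component: {a, j}
Component: {b, h}
Component: {d, e, f, g, i}

5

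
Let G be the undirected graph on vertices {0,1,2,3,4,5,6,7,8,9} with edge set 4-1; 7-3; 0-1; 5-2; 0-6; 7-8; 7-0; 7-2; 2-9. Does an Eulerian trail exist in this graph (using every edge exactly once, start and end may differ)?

No

Degrees: 0:3, 1:2, 2:3, 3:1, 4:1, 5:1, 6:1, 7:4, 8:1, 9:1
Odd-degree vertices: 0, 2, 3, 4, 5, 6, 8, 9 (8 total).
An Eulerian trail requires 0 or 2 odd-degree vertices; here there are 8.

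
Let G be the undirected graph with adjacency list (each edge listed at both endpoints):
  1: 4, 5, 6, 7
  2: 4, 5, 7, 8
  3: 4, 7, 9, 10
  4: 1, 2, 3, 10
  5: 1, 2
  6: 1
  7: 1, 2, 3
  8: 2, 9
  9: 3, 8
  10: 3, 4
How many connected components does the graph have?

1

Component: {1, 2, 3, 4, 5, 6, 7, 8, 9, 10}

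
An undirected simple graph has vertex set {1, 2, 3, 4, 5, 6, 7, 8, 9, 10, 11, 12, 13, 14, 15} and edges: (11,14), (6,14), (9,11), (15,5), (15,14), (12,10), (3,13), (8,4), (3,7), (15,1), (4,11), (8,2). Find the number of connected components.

3

Component: {10, 12}
Component: {3, 7, 13}
Component: {1, 2, 4, 5, 6, 8, 9, 11, 14, 15}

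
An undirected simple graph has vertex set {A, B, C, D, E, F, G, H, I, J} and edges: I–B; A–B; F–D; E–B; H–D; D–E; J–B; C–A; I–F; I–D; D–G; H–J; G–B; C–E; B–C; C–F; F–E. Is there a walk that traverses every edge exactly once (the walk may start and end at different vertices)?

Degrees: A:2, B:6, C:4, D:5, E:4, F:4, G:2, H:2, I:3, J:2
Odd-degree vertices: D, I (2 total).
The non-isolated vertices are connected and exactly 2 have odd degree, so an Eulerian trail exists (from D to I).

Yes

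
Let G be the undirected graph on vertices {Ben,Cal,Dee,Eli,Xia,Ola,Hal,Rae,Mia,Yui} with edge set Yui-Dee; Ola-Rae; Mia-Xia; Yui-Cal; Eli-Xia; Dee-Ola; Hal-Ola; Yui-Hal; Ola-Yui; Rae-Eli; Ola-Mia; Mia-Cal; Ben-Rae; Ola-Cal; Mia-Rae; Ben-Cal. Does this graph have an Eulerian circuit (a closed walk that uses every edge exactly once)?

Yes

Degrees: Ben:2, Cal:4, Dee:2, Eli:2, Xia:2, Ola:6, Hal:2, Rae:4, Mia:4, Yui:4
All degrees are even and the non-isolated vertices are connected — an Eulerian circuit exists.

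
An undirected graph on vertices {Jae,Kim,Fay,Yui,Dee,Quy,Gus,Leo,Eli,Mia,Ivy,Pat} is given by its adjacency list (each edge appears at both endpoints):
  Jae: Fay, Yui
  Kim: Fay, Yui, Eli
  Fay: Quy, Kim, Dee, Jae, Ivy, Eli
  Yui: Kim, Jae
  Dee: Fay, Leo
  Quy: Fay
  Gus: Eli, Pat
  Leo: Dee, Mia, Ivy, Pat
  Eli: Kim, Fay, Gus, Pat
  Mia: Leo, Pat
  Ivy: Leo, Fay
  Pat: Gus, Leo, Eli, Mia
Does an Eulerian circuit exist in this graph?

No

Degrees: Jae:2, Kim:3, Fay:6, Yui:2, Dee:2, Quy:1, Gus:2, Leo:4, Eli:4, Mia:2, Ivy:2, Pat:4
Vertices with odd degree: Kim, Quy. An Eulerian circuit requires all degrees even.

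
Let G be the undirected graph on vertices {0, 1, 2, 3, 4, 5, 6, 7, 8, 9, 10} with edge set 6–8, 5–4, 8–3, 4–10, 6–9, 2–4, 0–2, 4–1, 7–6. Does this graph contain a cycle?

The graph has 11 vertices, 9 edges, and 2 connected components.
A forest on 11 vertices with 2 components has exactly 9 edges, which matches — so no cycle.

No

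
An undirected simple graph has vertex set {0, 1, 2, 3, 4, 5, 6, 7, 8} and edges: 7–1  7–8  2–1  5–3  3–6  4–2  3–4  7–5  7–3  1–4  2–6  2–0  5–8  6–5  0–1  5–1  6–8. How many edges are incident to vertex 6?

4

Neighbors of 6: 2, 3, 5, 8.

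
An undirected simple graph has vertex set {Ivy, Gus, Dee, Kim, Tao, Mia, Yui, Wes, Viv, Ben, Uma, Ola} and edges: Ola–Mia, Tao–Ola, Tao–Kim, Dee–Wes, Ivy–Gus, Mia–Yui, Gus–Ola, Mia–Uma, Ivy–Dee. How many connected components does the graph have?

3

Component: {Viv}
Component: {Ben}
Component: {Ivy, Gus, Dee, Kim, Tao, Mia, Yui, Wes, Uma, Ola}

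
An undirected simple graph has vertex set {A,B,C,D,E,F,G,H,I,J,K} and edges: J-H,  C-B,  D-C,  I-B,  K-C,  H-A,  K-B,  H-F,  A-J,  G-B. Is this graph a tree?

|V| = 11, |E| = 10.
It is not connected, so it is not a tree.

No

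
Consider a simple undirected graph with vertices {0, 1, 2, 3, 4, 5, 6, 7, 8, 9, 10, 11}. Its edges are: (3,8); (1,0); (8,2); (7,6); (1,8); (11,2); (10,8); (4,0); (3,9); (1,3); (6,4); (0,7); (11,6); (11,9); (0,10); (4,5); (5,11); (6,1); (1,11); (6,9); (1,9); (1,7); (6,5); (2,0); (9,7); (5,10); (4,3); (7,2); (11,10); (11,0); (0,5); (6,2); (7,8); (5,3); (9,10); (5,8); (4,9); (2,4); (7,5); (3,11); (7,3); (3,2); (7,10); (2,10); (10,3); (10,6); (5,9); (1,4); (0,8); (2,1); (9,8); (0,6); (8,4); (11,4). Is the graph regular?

Degrees: 0:9, 1:9, 2:9, 3:9, 4:9, 5:9, 6:9, 7:9, 8:9, 9:9, 10:9, 11:9
All degrees equal 9; the graph is regular.

Yes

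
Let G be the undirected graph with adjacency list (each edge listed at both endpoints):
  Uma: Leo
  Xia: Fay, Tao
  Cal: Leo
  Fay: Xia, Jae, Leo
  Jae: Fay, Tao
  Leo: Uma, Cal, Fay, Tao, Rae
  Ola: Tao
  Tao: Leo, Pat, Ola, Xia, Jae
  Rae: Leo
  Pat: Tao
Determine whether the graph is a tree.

|V| = 10, |E| = 11.
Connected but with 11 > 9 edges, so it has a cycle and is not a tree.

No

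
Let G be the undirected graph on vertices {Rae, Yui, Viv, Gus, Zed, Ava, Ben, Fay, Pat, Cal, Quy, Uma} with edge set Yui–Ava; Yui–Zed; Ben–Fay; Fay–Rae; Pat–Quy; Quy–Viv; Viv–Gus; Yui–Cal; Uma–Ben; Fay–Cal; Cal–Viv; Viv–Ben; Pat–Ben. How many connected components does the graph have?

1

Component: {Rae, Yui, Viv, Gus, Zed, Ava, Ben, Fay, Pat, Cal, Quy, Uma}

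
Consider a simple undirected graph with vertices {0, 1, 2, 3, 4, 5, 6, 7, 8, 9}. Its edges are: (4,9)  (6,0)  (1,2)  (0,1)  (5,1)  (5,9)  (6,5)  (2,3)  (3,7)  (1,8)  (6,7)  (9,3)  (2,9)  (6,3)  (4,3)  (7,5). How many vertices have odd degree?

Degrees: 0:2, 1:4, 2:3, 3:5, 4:2, 5:4, 6:4, 7:3, 8:1, 9:4
Odd-degree vertices: 2, 3, 7, 8.

4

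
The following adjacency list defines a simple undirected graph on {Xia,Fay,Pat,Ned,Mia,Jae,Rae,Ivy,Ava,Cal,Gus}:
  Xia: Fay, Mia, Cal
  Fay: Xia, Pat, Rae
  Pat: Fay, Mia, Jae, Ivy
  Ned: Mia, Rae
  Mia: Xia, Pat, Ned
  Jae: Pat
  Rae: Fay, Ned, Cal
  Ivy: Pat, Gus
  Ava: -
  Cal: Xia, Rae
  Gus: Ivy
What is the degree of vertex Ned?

Neighbors of Ned: Mia, Rae.

2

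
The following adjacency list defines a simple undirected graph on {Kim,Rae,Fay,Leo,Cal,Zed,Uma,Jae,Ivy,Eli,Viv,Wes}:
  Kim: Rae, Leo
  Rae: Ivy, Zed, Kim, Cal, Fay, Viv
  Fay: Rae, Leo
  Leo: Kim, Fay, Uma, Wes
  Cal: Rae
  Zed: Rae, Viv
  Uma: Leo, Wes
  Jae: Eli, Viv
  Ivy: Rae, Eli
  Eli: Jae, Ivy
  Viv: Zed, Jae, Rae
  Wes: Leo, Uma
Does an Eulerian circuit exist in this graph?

Degrees: Kim:2, Rae:6, Fay:2, Leo:4, Cal:1, Zed:2, Uma:2, Jae:2, Ivy:2, Eli:2, Viv:3, Wes:2
Vertices with odd degree: Cal, Viv. An Eulerian circuit requires all degrees even.

No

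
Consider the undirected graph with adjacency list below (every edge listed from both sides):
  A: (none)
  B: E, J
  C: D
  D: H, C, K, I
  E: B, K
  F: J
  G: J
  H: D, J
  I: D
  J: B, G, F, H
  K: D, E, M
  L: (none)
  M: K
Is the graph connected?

Component: {A}
Component: {L}
Component: {B, C, D, E, F, G, H, I, J, K, M}
There are 3 separate components, so the graph is not connected.

No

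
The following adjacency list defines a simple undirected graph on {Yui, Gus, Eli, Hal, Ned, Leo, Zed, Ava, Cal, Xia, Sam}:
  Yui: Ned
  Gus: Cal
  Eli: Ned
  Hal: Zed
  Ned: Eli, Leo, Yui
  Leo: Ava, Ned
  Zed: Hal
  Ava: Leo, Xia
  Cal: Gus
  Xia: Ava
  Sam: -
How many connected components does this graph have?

4

Component: {Sam}
Component: {Gus, Cal}
Component: {Hal, Zed}
Component: {Yui, Eli, Ned, Leo, Ava, Xia}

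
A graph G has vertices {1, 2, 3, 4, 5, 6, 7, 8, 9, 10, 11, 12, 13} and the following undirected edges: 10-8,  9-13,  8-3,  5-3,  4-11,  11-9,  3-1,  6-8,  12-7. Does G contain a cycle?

|V| = 13, |E| = 9, number of components = 4.
A forest on 13 vertices with 4 components has exactly 9 edges, which matches — so no cycle.

No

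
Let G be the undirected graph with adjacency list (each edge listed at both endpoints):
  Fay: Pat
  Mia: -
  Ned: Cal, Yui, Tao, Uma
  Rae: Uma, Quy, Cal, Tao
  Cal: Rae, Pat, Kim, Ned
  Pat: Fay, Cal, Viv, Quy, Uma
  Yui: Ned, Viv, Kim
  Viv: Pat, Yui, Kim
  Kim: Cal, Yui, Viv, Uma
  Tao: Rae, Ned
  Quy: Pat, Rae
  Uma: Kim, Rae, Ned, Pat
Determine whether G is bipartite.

No

The cycle Kim-Yui-Viv-Kim has length 3, which is odd, so the graph is not bipartite.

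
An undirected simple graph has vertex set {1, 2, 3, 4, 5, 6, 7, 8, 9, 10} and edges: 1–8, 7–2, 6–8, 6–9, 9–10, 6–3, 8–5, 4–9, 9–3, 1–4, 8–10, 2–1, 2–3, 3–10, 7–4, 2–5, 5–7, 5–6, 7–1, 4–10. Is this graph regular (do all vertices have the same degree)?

Degrees: 1:4, 2:4, 3:4, 4:4, 5:4, 6:4, 7:4, 8:4, 9:4, 10:4
Every vertex has degree 4, so the graph is 4-regular.

Yes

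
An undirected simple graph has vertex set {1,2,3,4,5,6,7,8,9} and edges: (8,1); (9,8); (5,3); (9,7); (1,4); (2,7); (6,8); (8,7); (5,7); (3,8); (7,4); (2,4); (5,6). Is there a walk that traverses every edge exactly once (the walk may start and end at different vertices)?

No

Degrees: 1:2, 2:2, 3:2, 4:3, 5:3, 6:2, 7:5, 8:5, 9:2
Odd-degree vertices: 4, 5, 7, 8 (4 total).
With 4 odd-degree vertices (more than two), no single trail can use every edge.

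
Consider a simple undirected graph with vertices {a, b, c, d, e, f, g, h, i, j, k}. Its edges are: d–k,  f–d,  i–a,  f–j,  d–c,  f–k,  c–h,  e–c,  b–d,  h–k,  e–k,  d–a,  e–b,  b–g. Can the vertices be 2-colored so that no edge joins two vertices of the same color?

d-f-k-d is an odd cycle (length 3), and a bipartite graph can contain only even cycles.

No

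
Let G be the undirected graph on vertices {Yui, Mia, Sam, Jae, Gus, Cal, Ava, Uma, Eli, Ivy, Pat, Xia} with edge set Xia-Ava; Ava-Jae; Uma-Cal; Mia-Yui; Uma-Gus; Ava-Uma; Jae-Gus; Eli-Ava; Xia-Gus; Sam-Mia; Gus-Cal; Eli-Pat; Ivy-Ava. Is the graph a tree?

|V| = 12, |E| = 13.
It is not connected, so it is not a tree.

No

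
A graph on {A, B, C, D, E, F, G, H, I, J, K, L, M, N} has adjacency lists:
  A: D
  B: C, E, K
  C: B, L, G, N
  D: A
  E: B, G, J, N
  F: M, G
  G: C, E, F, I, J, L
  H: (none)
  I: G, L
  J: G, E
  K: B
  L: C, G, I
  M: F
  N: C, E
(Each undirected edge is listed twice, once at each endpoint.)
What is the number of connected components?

Component: {H}
Component: {A, D}
Component: {B, C, E, F, G, I, J, K, L, M, N}

3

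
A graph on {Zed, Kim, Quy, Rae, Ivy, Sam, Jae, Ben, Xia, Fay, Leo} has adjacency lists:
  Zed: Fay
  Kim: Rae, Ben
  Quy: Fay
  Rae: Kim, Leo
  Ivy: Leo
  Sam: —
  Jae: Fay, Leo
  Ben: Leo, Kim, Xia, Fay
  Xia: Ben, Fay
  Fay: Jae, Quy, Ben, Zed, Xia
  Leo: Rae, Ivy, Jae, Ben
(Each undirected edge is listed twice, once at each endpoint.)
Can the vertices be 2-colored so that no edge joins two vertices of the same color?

No

Ben-Xia-Fay-Ben is an odd cycle (length 3), and a bipartite graph can contain only even cycles.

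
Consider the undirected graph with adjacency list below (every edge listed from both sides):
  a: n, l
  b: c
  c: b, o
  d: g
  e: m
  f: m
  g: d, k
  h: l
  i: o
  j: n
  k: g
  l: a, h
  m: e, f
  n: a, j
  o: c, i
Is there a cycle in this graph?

No

|V| = 15, |E| = 11, number of components = 4.
Since 11 = 15 - 4, the graph is a forest and contains no cycle.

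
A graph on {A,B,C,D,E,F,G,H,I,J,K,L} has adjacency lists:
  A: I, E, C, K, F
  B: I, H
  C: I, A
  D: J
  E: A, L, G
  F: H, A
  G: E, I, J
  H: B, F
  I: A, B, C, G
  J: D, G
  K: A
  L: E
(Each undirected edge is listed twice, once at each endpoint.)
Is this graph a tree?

No

|V| = 12, |E| = 14.
A tree on 12 vertices has exactly 11 edges; this graph has 14, so it contains a cycle and is not a tree.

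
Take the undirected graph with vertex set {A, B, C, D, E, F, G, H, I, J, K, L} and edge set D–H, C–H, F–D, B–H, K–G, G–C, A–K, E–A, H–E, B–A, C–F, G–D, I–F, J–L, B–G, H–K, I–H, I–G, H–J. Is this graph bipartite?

Yes

A valid 2-coloring puts {B, C, D, E, I, J, K} on one side and {A, F, G, H, L} on the other; every edge crosses between the two sides.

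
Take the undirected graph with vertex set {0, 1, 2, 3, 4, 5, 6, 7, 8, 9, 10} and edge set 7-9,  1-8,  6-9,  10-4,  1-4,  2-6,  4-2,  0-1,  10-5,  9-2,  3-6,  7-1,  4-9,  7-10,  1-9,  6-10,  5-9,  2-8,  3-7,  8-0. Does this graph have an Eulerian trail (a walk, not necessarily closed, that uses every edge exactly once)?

Yes

Degrees: 0:2, 1:5, 2:4, 3:2, 4:4, 5:2, 6:4, 7:4, 8:3, 9:6, 10:4
Odd-degree vertices: 1, 8 (2 total).
With 2 odd-degree vertices and all edges in one connected piece, an Eulerian trail exists (from 1 to 8).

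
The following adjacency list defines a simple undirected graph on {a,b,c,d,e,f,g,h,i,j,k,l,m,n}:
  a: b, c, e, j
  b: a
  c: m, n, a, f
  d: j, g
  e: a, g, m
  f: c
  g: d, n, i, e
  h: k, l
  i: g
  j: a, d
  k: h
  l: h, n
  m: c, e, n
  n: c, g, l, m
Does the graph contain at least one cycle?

Yes

The graph has 14 vertices, 17 edges, and 1 connected component.
Since 17 > 14 - 1, a cycle must exist; for instance a-c-n-g-d-j-a.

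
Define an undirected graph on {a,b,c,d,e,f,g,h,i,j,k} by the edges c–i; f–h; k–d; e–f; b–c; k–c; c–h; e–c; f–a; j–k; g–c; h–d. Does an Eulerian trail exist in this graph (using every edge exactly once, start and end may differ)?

Degrees: a:1, b:1, c:6, d:2, e:2, f:3, g:1, h:3, i:1, j:1, k:3
Odd-degree vertices: a, b, f, g, h, i, j, k (8 total).
An Eulerian trail requires 0 or 2 odd-degree vertices; here there are 8.

No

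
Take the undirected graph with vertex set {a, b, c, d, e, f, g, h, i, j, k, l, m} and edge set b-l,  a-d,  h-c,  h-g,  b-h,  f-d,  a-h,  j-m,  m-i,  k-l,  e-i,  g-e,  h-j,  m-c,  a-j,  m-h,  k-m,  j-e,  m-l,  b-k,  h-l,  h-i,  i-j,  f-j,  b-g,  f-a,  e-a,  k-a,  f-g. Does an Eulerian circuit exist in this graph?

Yes

Degrees: a:6, b:4, c:2, d:2, e:4, f:4, g:4, h:8, i:4, j:6, k:4, l:4, m:6
Every vertex has even degree and the edges form a single connected piece, so an Eulerian circuit exists.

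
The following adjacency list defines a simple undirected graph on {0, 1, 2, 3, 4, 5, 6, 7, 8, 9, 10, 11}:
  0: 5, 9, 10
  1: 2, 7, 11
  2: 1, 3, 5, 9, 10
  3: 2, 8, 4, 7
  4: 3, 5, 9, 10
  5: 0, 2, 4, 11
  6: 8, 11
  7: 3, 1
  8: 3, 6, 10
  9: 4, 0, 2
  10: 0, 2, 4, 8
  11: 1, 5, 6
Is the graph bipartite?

Color {1, 3, 5, 6, 9, 10} black and {0, 2, 4, 7, 8, 11} white. No edge joins two same-colored vertices, so the graph is bipartite.

Yes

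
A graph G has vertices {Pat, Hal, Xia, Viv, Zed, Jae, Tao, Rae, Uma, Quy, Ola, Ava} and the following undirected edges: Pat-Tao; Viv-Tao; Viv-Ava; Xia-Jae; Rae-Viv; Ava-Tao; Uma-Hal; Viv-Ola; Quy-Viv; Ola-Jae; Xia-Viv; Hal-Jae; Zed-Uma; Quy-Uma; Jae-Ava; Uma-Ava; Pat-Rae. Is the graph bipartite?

No

The cycle Viv-Tao-Ava-Viv has length 3, which is odd, so the graph is not bipartite.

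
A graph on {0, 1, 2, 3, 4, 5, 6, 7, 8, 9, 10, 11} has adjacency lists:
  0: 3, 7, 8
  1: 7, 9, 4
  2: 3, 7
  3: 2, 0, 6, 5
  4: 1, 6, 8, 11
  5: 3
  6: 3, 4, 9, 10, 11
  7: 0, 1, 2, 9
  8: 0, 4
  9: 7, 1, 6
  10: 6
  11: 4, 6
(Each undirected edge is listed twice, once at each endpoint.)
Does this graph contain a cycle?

The graph has 12 vertices, 17 edges, and 1 connected component.
One cycle is 0-8-4-6-9-1-7-0.

Yes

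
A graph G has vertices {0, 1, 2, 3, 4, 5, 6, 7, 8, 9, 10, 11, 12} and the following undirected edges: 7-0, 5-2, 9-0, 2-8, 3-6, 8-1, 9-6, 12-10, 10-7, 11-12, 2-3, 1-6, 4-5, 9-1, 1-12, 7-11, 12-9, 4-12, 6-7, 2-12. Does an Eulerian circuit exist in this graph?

Degrees: 0:2, 1:4, 2:4, 3:2, 4:2, 5:2, 6:4, 7:4, 8:2, 9:4, 10:2, 11:2, 12:6
Every vertex has even degree and the edges form a single connected piece, so an Eulerian circuit exists.

Yes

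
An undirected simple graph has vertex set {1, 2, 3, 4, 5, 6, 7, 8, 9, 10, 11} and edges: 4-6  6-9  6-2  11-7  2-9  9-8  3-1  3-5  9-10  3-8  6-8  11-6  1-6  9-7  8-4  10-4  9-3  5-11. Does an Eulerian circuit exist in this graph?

Degrees: 1:2, 2:2, 3:4, 4:3, 5:2, 6:6, 7:2, 8:4, 9:6, 10:2, 11:3
4, 11 have odd degree; an Eulerian circuit needs every degree to be even, so none exists.

No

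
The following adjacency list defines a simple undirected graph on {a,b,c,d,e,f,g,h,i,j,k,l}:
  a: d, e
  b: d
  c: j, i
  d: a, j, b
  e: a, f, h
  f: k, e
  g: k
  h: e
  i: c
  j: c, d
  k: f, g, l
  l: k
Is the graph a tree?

Yes

The graph has 12 vertices and 11 edges.
Connected and |E| = |V| - 1, which characterizes a tree.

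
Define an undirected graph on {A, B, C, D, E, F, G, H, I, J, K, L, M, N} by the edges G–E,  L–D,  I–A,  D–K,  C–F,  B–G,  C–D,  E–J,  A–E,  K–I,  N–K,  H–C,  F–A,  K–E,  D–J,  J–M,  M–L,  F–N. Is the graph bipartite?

No

K-D-C-F-N-K is an odd cycle (length 5), and a bipartite graph can contain only even cycles.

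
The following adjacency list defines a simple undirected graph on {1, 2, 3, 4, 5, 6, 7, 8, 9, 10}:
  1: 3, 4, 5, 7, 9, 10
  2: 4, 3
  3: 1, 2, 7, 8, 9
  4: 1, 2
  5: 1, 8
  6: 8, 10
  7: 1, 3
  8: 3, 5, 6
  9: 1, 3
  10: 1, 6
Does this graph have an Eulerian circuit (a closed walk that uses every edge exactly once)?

Degrees: 1:6, 2:2, 3:5, 4:2, 5:2, 6:2, 7:2, 8:3, 9:2, 10:2
Vertices with odd degree: 3, 8. An Eulerian circuit requires all degrees even.

No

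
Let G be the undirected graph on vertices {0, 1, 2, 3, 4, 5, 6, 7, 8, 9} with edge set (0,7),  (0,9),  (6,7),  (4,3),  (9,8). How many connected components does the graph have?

5

Component: {1}
Component: {2}
Component: {5}
Component: {3, 4}
Component: {0, 6, 7, 8, 9}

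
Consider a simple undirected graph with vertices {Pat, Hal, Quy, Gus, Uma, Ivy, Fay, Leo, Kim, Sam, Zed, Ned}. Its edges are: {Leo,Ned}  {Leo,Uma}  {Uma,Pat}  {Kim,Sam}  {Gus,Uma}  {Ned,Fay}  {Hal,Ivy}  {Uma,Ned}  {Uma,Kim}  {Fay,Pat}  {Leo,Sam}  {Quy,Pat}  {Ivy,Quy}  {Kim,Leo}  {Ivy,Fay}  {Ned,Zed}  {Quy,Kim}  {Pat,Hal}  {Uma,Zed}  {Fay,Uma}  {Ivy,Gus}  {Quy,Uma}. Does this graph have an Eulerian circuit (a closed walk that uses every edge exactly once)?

Yes

Degrees: Pat:4, Hal:2, Quy:4, Gus:2, Uma:8, Ivy:4, Fay:4, Leo:4, Kim:4, Sam:2, Zed:2, Ned:4
All degrees are even and the non-isolated vertices are connected — an Eulerian circuit exists.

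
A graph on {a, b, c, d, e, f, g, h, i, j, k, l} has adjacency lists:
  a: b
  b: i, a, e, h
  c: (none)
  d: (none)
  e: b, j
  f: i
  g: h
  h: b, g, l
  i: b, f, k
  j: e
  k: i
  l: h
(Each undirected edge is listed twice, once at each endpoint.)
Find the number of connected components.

Component: {c}
Component: {d}
Component: {a, b, e, f, g, h, i, j, k, l}

3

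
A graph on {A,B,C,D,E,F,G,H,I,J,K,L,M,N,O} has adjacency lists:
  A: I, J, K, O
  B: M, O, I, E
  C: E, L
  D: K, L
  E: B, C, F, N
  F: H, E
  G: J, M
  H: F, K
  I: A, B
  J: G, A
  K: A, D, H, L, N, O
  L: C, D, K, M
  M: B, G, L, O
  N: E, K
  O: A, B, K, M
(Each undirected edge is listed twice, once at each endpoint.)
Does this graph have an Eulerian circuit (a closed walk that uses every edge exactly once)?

Yes

Degrees: A:4, B:4, C:2, D:2, E:4, F:2, G:2, H:2, I:2, J:2, K:6, L:4, M:4, N:2, O:4
Every vertex has even degree and the edges form a single connected piece, so an Eulerian circuit exists.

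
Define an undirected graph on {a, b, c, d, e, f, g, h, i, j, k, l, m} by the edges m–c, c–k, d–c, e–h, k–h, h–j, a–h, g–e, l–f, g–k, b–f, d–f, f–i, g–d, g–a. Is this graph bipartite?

Partition the vertices as {c, f, g, h} vs {a, b, d, e, i, j, k, l, m}. Each listed edge has one endpoint in each part, so the graph is bipartite.

Yes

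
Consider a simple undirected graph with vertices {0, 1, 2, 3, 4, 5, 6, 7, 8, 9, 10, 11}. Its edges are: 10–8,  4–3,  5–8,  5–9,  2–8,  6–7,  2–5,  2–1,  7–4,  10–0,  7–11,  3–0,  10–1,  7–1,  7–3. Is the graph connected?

Starting from 0 and exploring outward reaches every vertex (0, 3, 10, 7, 4, 1, 8, 6, 11, 2, 5, 9); the graph is connected.

Yes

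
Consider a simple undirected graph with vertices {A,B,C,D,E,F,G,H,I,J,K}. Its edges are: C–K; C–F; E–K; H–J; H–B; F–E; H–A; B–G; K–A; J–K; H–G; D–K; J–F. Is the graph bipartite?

The cycle G-B-H-G has length 3, which is odd, so the graph is not bipartite.

No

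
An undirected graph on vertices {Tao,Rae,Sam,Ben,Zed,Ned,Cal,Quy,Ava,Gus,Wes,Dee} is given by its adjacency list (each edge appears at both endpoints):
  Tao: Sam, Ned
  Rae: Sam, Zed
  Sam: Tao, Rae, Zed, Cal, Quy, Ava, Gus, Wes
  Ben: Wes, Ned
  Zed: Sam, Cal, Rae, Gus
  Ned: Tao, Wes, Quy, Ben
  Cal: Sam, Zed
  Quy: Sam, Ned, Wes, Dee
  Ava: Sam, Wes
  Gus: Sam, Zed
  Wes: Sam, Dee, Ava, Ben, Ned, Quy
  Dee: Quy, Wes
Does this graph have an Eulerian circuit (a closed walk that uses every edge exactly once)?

Yes

Degrees: Tao:2, Rae:2, Sam:8, Ben:2, Zed:4, Ned:4, Cal:2, Quy:4, Ava:2, Gus:2, Wes:6, Dee:2
Every vertex has even degree and the edges form a single connected piece, so an Eulerian circuit exists.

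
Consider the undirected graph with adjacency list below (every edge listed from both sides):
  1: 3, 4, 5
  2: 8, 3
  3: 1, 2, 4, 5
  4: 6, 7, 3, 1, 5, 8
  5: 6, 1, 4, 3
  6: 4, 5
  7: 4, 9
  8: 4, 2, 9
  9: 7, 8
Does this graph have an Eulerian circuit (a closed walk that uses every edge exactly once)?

Degrees: 1:3, 2:2, 3:4, 4:6, 5:4, 6:2, 7:2, 8:3, 9:2
1, 8 have odd degree; an Eulerian circuit needs every degree to be even, so none exists.

No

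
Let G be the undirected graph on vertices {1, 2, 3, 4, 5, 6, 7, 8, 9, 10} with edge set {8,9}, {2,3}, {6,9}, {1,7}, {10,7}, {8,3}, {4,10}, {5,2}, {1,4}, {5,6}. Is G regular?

Degrees: 1:2, 2:2, 3:2, 4:2, 5:2, 6:2, 7:2, 8:2, 9:2, 10:2
All degrees equal 2; the graph is regular.

Yes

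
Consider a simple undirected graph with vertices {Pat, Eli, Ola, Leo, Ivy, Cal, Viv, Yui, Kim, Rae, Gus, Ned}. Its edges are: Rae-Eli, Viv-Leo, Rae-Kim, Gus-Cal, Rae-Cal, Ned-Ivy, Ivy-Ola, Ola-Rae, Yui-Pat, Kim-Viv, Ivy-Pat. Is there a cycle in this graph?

No

The graph has 12 vertices, 11 edges, and 1 connected component.
Since 11 = 12 - 1, the graph is a forest and contains no cycle.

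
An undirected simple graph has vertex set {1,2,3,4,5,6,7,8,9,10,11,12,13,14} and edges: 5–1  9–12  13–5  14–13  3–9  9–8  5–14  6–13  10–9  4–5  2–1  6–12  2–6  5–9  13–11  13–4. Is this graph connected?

No

Component: {7}
Component: {1, 2, 3, 4, 5, 6, 8, 9, 10, 11, 12, 13, 14}
There are 2 separate components, so the graph is not connected.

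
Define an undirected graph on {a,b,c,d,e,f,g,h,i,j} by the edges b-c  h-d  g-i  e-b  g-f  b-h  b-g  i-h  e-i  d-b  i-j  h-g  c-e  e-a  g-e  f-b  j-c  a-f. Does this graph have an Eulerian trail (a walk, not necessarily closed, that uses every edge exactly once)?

Degrees: a:2, b:6, c:3, d:2, e:5, f:3, g:5, h:4, i:4, j:2
Odd-degree vertices: c, e, f, g (4 total).
An Eulerian trail requires 0 or 2 odd-degree vertices; here there are 4.

No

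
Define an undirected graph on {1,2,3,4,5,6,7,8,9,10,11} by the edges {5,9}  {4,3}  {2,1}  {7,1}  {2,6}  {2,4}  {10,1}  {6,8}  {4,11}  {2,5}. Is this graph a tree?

|V| = 11, |E| = 10.
Connected and |E| = |V| - 1, which characterizes a tree.

Yes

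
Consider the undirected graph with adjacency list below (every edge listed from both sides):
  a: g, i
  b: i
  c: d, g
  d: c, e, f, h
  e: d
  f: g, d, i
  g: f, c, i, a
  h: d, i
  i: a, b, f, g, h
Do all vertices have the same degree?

No

Degrees: a:2, b:1, c:2, d:4, e:1, f:3, g:4, h:2, i:5
Degrees are not all equal (e.g. deg(b)=1 but deg(i)=5); not regular.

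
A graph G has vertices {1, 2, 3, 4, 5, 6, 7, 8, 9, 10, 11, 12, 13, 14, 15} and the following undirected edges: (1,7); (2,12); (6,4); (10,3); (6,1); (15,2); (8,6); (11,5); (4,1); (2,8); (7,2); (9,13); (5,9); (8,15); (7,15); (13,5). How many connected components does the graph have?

4

Component: {14}
Component: {3, 10}
Component: {5, 9, 11, 13}
Component: {1, 2, 4, 6, 7, 8, 12, 15}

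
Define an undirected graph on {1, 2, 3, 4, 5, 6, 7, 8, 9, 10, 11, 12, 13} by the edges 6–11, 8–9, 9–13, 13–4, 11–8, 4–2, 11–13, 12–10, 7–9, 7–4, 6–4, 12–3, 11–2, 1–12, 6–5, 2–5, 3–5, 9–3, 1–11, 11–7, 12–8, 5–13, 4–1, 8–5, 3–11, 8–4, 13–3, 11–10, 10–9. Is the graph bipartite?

No

9-3-13-9 is an odd cycle (length 3), and a bipartite graph can contain only even cycles.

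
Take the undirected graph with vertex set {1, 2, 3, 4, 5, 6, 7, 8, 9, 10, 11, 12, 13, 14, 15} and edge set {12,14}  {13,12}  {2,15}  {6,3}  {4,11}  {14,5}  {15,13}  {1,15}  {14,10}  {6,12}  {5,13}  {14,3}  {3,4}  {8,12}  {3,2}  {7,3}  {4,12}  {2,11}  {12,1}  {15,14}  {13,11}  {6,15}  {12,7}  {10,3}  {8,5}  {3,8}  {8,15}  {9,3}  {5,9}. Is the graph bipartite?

14-10-3-14 is an odd cycle (length 3), and a bipartite graph can contain only even cycles.

No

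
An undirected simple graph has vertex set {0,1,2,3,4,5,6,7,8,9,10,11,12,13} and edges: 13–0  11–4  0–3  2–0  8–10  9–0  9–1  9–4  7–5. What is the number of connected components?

Component: {6}
Component: {12}
Component: {5, 7}
Component: {8, 10}
Component: {0, 1, 2, 3, 4, 9, 11, 13}

5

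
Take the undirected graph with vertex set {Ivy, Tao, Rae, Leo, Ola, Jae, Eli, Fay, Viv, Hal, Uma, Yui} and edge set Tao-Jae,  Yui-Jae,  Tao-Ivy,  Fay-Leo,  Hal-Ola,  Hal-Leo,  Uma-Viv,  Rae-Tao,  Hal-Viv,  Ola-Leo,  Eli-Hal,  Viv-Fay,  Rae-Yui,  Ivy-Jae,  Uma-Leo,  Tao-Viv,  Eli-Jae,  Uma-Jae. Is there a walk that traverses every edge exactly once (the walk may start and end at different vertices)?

Degrees: Ivy:2, Tao:4, Rae:2, Leo:4, Ola:2, Jae:5, Eli:2, Fay:2, Viv:4, Hal:4, Uma:3, Yui:2
Odd-degree vertices: Jae, Uma (2 total).
With 2 odd-degree vertices and all edges in one connected piece, an Eulerian trail exists (from Jae to Uma).

Yes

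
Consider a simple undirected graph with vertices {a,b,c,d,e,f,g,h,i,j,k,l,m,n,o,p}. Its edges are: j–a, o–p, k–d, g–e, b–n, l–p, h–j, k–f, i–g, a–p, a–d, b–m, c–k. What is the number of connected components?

3

Component: {b, m, n}
Component: {e, g, i}
Component: {a, c, d, f, h, j, k, l, o, p}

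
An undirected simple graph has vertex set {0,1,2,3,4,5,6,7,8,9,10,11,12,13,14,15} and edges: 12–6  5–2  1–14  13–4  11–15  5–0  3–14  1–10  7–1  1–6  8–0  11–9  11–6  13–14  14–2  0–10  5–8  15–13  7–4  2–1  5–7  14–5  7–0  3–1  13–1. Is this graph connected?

A breadth-first search from 0 visits 0, 10, 8, 5, 7, 1, 14, 2, 4, 6, 13, 3, 11, 12, 15, 9 — all 16 vertices — so the graph is connected.

Yes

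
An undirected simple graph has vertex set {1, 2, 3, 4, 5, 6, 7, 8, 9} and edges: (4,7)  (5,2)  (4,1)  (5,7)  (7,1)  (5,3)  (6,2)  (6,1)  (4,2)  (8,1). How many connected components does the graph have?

2

Component: {9}
Component: {1, 2, 3, 4, 5, 6, 7, 8}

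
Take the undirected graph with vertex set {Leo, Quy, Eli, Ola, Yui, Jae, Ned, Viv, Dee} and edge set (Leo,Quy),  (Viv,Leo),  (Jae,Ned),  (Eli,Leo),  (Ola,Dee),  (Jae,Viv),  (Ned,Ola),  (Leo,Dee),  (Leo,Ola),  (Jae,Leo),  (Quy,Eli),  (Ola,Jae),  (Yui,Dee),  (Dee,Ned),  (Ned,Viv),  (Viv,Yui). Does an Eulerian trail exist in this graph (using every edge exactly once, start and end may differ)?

Yes

Degrees: Leo:6, Quy:2, Eli:2, Ola:4, Yui:2, Jae:4, Ned:4, Viv:4, Dee:4
Odd-degree vertices: none (0 total).
With 0 odd-degree vertices and all edges in one connected piece, an Eulerian trail exists.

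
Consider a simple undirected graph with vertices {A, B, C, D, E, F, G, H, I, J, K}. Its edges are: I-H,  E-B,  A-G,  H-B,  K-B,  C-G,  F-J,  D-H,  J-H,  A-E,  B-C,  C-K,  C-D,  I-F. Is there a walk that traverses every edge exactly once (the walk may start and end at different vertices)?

Yes

Degrees: A:2, B:4, C:4, D:2, E:2, F:2, G:2, H:4, I:2, J:2, K:2
Odd-degree vertices: none (0 total).
With 0 odd-degree vertices and all edges in one connected piece, an Eulerian trail exists.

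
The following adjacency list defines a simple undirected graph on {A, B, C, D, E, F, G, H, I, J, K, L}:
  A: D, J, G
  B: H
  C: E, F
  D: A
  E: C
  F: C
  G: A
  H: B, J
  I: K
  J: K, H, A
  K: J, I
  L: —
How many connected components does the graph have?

3

Component: {L}
Component: {C, E, F}
Component: {A, B, D, G, H, I, J, K}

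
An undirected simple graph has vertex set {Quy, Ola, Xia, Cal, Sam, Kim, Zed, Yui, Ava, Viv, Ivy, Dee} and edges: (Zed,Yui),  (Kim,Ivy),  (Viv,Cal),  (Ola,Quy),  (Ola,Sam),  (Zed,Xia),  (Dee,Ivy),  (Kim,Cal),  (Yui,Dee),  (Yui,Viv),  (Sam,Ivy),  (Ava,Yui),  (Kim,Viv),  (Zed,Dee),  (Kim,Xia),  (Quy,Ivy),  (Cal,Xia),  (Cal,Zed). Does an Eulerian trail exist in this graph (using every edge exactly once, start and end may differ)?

Degrees: Quy:2, Ola:2, Xia:3, Cal:4, Sam:2, Kim:4, Zed:4, Yui:4, Ava:1, Viv:3, Ivy:4, Dee:3
Odd-degree vertices: Xia, Ava, Viv, Dee (4 total).
With 4 odd-degree vertices (more than two), no single trail can use every edge.

No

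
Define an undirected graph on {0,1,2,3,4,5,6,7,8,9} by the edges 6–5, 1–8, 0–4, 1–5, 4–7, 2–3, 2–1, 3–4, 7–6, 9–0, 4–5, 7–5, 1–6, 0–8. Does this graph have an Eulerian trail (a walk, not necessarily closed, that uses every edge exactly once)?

Degrees: 0:3, 1:4, 2:2, 3:2, 4:4, 5:4, 6:3, 7:3, 8:2, 9:1
Odd-degree vertices: 0, 6, 7, 9 (4 total).
With 4 odd-degree vertices (more than two), no single trail can use every edge.

No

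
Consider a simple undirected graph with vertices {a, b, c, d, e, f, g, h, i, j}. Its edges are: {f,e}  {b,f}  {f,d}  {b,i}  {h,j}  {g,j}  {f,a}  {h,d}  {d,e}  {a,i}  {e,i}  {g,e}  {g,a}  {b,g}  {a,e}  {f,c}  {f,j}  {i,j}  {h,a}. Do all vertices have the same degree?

No

Degrees: a:5, b:3, c:1, d:3, e:5, f:6, g:4, h:3, i:4, j:4
Vertex c has degree 1 while f has degree 6, so the graph is not regular.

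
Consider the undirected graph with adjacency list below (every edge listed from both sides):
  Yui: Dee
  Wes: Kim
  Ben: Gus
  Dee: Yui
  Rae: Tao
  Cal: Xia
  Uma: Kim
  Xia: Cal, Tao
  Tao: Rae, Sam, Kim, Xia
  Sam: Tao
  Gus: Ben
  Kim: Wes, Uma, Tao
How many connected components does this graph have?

3

Component: {Yui, Dee}
Component: {Ben, Gus}
Component: {Wes, Rae, Cal, Uma, Xia, Tao, Sam, Kim}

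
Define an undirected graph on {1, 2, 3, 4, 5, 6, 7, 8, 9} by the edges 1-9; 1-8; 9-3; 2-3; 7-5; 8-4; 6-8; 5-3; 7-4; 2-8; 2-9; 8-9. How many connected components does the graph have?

Component: {1, 2, 3, 4, 5, 6, 7, 8, 9}

1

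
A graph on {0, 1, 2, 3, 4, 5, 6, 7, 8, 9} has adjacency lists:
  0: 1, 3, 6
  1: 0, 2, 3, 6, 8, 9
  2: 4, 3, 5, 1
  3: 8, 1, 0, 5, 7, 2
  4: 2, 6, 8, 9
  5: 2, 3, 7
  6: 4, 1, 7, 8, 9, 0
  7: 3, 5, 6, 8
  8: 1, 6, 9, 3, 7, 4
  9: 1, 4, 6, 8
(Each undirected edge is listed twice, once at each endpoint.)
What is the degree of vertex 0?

Neighbors of 0: 1, 3, 6.

3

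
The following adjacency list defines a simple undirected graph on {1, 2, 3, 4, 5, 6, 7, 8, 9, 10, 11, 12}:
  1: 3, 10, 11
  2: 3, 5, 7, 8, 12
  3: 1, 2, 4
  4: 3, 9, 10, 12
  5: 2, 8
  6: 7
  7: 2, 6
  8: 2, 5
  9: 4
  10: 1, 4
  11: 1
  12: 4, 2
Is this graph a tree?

No

The graph has 12 vertices and 14 edges.
Connected but with 14 > 11 edges, so it has a cycle and is not a tree.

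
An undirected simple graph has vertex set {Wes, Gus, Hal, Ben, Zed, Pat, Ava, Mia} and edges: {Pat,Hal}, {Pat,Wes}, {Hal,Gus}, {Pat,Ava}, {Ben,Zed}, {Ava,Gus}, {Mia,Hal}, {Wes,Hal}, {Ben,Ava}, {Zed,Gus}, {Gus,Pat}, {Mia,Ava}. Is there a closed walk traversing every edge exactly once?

Yes

Degrees: Wes:2, Gus:4, Hal:4, Ben:2, Zed:2, Pat:4, Ava:4, Mia:2
All degrees are even and the non-isolated vertices are connected — an Eulerian circuit exists.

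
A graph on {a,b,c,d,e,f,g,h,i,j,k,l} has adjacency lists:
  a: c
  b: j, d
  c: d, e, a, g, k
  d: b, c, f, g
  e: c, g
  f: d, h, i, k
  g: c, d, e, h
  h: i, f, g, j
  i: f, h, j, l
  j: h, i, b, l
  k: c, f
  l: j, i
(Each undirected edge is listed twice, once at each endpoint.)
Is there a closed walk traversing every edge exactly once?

No

Degrees: a:1, b:2, c:5, d:4, e:2, f:4, g:4, h:4, i:4, j:4, k:2, l:2
a, c have odd degree; an Eulerian circuit needs every degree to be even, so none exists.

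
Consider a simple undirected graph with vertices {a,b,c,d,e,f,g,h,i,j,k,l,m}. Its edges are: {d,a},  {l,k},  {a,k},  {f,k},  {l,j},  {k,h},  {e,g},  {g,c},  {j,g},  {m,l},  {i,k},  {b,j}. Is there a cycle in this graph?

No

|V| = 13, |E| = 12, number of components = 1.
Since 12 = 13 - 1, the graph is a forest and contains no cycle.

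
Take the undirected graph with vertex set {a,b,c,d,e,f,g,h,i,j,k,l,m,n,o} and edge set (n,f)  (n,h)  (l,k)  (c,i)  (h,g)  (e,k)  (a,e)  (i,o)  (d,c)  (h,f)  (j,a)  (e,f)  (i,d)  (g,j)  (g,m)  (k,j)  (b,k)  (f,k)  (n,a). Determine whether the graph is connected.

No

Component: {c, d, i, o}
Component: {a, b, e, f, g, h, j, k, l, m, n}
No edge joins these 2 groups, so the graph is disconnected.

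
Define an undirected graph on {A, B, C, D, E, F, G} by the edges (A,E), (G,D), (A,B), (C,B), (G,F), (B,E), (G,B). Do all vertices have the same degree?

No

Degrees: A:2, B:4, C:1, D:1, E:2, F:1, G:3
Vertex C has degree 1 while B has degree 4, so the graph is not regular.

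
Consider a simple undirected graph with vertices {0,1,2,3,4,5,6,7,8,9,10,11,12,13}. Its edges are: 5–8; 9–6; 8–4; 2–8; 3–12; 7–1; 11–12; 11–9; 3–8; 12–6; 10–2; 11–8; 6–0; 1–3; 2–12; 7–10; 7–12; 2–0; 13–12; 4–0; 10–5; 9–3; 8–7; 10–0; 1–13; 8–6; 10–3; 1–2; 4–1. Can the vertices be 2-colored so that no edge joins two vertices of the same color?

No

2-10-0-2 is an odd cycle (length 3), and a bipartite graph can contain only even cycles.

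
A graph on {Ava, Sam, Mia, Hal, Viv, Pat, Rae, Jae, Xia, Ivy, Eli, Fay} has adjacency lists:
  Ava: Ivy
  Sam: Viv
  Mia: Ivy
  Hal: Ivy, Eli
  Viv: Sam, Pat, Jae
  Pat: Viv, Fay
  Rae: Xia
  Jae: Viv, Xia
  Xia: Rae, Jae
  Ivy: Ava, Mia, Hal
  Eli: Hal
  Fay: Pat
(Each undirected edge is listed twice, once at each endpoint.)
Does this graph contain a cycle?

No

|V| = 12, |E| = 10, number of components = 2.
A forest on 12 vertices with 2 components has exactly 10 edges, which matches — so no cycle.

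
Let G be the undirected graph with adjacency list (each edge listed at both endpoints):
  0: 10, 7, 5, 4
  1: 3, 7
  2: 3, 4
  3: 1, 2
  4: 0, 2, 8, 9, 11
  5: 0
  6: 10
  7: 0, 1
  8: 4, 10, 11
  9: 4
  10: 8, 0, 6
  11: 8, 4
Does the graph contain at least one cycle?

|V| = 12, |E| = 14, number of components = 1.
Since 14 > 12 - 1, a cycle must exist; for instance 0-4-2-3-1-7-0.

Yes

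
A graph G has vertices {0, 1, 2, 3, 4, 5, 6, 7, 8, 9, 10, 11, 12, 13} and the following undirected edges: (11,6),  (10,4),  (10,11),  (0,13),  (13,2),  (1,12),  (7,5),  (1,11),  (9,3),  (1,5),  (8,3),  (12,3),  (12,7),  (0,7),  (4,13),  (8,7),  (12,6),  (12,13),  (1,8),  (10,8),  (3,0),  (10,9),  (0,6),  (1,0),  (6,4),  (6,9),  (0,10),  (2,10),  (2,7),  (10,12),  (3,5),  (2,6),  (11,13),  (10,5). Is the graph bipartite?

Color {1, 3, 6, 7, 10, 13} black and {0, 2, 4, 5, 8, 9, 11, 12} white. No edge joins two same-colored vertices, so the graph is bipartite.

Yes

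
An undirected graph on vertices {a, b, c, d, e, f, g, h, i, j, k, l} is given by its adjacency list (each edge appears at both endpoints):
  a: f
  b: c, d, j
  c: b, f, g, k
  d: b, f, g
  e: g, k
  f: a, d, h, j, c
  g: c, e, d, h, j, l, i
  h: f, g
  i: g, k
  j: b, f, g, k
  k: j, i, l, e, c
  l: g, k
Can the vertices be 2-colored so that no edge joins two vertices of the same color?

Yes

Color {b, f, g, k} black and {a, c, d, e, h, i, j, l} white. No edge joins two same-colored vertices, so the graph is bipartite.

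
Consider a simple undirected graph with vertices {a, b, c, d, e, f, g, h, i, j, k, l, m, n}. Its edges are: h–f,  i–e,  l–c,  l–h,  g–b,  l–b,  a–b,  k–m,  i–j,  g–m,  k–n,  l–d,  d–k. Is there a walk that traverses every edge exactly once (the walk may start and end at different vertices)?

Degrees: a:1, b:3, c:1, d:2, e:1, f:1, g:2, h:2, i:2, j:1, k:3, l:4, m:2, n:1
Odd-degree vertices: a, b, c, e, f, j, k, n (8 total).
An Eulerian trail requires 0 or 2 odd-degree vertices; here there are 8.

No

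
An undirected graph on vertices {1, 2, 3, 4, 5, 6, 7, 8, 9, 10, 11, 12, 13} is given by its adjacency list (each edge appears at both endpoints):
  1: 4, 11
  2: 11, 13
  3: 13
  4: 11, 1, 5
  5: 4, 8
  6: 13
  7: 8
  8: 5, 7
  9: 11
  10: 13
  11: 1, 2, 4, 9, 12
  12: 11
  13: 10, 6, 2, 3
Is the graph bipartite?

No

1-4-11-1 is an odd cycle (length 3), and a bipartite graph can contain only even cycles.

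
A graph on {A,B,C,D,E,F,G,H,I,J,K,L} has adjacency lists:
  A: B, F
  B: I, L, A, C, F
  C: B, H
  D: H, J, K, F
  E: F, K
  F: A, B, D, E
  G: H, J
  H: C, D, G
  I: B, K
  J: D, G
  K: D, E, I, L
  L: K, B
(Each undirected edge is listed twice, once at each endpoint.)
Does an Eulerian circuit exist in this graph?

Degrees: A:2, B:5, C:2, D:4, E:2, F:4, G:2, H:3, I:2, J:2, K:4, L:2
B, H have odd degree; an Eulerian circuit needs every degree to be even, so none exists.

No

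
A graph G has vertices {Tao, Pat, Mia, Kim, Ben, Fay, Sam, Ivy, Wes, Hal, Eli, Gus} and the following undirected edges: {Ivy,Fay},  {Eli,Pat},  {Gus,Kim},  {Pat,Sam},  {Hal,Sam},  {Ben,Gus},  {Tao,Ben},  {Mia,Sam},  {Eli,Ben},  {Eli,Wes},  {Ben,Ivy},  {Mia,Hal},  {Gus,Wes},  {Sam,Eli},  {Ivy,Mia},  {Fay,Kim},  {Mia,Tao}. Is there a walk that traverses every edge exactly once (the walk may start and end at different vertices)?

Yes

Degrees: Tao:2, Pat:2, Mia:4, Kim:2, Ben:4, Fay:2, Sam:4, Ivy:3, Wes:2, Hal:2, Eli:4, Gus:3
Odd-degree vertices: Ivy, Gus (2 total).
With 2 odd-degree vertices and all edges in one connected piece, an Eulerian trail exists (from Ivy to Gus).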